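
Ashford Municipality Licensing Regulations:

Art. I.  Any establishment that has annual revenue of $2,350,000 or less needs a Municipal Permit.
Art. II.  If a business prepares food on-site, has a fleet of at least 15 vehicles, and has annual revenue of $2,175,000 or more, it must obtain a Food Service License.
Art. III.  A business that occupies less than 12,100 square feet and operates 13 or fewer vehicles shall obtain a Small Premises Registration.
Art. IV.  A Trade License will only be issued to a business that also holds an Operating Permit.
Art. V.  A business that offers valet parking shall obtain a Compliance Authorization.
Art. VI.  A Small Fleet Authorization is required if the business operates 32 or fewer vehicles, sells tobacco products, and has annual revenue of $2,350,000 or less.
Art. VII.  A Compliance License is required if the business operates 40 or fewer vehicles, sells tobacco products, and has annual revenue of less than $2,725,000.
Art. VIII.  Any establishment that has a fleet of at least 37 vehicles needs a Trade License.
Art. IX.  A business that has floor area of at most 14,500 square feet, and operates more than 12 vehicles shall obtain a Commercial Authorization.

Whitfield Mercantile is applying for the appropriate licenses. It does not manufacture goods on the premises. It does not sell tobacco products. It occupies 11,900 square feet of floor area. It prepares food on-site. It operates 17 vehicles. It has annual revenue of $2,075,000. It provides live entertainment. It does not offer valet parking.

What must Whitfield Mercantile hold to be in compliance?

Art. I. revenue $2,075,000 ≤ $2,350,000 → Municipal Permit required.
Art. II. prepares food on-site; vehicles 17 ≥ 15; revenue $2,075,000 < $2,175,000 → Food Service License not required.
Art. III. floor area 11,900 square feet < 12,100 square feet; vehicles 17 > 13 → Small Premises Registration not required.
Art. IV. Trade License is not required → no effect.
Art. V. does not offer valet parking → Compliance Authorization not required.
Art. VI. vehicles 17 ≤ 32; does not sell tobacco products; revenue $2,075,000 ≤ $2,350,000 → Small Fleet Authorization not required.
Art. VII. vehicles 17 ≤ 40; does not sell tobacco products; revenue $2,075,000 < $2,725,000 → Compliance License not required.
Art. VIII. vehicles 17 < 37 → Trade License not required.
Art. IX. floor area 11,900 square feet ≤ 14,500 square feet; vehicles 17 > 12 → Commercial Authorization required.

Commercial Authorization, Municipal Permit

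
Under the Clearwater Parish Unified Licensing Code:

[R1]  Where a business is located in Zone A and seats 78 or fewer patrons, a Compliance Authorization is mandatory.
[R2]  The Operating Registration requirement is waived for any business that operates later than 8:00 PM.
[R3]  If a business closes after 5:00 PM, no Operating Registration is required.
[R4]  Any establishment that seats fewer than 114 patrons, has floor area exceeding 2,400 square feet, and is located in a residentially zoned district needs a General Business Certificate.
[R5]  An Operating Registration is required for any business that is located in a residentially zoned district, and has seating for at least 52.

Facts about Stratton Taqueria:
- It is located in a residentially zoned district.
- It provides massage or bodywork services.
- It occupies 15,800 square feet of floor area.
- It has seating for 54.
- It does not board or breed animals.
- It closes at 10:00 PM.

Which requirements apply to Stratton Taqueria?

General Business Certificate

[R1] is located in a residentially zoned district (not: is located in Zone A); seating 54 ≤ 78 → Compliance Authorization not required.
[R2] closes 10:00 PM, after 8:00 PM → exempt from Operating Registration.
[R3] closes 10:00 PM, after 5:00 PM → exempt from Operating Registration.
[R4] seating 54 < 114; floor area 15,800 square feet > 2,400 square feet; is located in a residentially zoned district → General Business Certificate required.
[R5] is located in a residentially zoned district; seating 54 ≥ 52 → Operating Registration required.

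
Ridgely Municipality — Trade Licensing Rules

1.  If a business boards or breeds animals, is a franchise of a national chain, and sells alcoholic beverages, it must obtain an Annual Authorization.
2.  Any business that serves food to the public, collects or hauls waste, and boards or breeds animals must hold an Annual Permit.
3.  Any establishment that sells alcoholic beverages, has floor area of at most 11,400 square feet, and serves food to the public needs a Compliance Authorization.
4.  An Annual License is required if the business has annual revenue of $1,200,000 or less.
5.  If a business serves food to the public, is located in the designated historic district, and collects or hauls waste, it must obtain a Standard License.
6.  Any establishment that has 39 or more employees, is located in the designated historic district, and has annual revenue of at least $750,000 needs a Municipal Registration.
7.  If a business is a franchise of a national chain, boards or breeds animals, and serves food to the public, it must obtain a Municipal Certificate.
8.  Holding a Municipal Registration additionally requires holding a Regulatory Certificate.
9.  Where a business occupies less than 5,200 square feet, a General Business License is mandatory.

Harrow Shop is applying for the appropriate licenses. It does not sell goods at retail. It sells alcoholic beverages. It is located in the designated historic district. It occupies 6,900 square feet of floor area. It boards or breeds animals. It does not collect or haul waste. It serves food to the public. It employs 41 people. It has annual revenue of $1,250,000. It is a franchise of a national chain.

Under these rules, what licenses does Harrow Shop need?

1. boards or breeds animals; is a franchise of a national chain; sells alcoholic beverages → Annual Authorization required.
2. serves food to the public; does not collect or haul waste; boards or breeds animals → Annual Permit not required.
3. sells alcoholic beverages; floor area 6,900 square feet ≤ 11,400 square feet; serves food to the public → Compliance Authorization required.
4. revenue $1,250,000 > $1,200,000 → Annual License not required.
5. serves food to the public; is located in the designated historic district; does not collect or haul waste → Standard License not required.
6. employees 41 ≥ 39; is located in the designated historic district; revenue $1,250,000 ≥ $750,000 → Municipal Registration required.
7. is a franchise of a national chain; boards or breeds animals; serves food to the public → Municipal Certificate required.
8. Municipal Registration is required → Regulatory Certificate also required.
9. floor area 6,900 square feet ≥ 5,200 square feet → General Business License not required.

Annual Authorization, Compliance Authorization, Municipal Certificate, Municipal Registration, Regulatory Certificate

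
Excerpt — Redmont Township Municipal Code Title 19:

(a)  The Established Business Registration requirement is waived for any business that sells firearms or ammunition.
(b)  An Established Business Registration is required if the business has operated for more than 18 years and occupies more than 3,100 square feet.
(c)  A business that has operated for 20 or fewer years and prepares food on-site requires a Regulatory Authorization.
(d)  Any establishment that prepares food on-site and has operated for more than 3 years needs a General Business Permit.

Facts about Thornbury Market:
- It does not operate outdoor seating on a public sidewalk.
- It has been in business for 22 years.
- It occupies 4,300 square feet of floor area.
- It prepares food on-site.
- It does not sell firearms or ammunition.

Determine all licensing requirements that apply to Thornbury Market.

(a) does not sell firearms or ammunition → Established Business Registration exemption does not apply.
(b) years in business 22 > 18; floor area 4,300 square feet > 3,100 square feet → Established Business Registration required.
(c) years in business 22 > 20; prepares food on-site → Regulatory Authorization not required.
(d) prepares food on-site; years in business 22 > 3 → General Business Permit required.

Established Business Registration, General Business Permit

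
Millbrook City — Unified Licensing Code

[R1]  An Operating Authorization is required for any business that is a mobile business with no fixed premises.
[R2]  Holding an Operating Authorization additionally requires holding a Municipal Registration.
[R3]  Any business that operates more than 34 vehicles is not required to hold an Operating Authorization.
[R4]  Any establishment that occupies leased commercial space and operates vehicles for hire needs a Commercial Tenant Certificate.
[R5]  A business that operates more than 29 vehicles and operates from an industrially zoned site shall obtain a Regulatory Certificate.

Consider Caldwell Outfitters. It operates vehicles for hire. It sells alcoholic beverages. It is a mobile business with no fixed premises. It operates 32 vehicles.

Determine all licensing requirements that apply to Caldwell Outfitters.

[R1] is a mobile business with no fixed premises → Operating Authorization required.
[R2] Operating Authorization is required → Municipal Registration also required.
[R3] vehicles 32 ≤ 34 → Operating Authorization exemption does not apply.
[R4] is a mobile business with no fixed premises (not: occupies leased commercial space); operates vehicles for hire → Commercial Tenant Certificate not required.
[R5] vehicles 32 > 29; is a mobile business with no fixed premises (not: operates from an industrially zoned site) → Regulatory Certificate not required.

Municipal Registration, Operating Authorization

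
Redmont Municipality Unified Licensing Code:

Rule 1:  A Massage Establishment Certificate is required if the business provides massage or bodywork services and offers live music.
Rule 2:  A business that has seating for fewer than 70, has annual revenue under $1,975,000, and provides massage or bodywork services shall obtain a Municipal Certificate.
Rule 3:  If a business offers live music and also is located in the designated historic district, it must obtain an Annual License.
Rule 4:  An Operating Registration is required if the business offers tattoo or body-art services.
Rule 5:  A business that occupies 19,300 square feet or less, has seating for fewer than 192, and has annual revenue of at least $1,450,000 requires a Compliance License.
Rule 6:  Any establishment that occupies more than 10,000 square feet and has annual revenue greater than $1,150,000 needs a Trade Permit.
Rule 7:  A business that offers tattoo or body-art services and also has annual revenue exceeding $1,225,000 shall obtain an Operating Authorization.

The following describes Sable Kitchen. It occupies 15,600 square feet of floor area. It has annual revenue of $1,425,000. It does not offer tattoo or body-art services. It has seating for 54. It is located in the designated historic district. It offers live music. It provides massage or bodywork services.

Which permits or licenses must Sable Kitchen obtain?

Annual License, Massage Establishment Certificate, Municipal Certificate, Trade Permit

Rule 1: provides massage or bodywork services; offers live music → Massage Establishment Certificate required.
Rule 2: seating 54 < 70; revenue $1,425,000 < $1,975,000; provides massage or bodywork services → Municipal Certificate required.
Rule 3: offers live music; is located in the designated historic district → Annual License required.
Rule 4: does not offer tattoo or body-art services → Operating Registration not required.
Rule 5: floor area 15,600 square feet ≤ 19,300 square feet; seating 54 < 192; revenue $1,425,000 < $1,450,000 → Compliance License not required.
Rule 6: floor area 15,600 square feet > 10,000 square feet; revenue $1,425,000 > $1,150,000 → Trade Permit required.
Rule 7: does not offer tattoo or body-art services; revenue $1,425,000 > $1,225,000 → Operating Authorization not required.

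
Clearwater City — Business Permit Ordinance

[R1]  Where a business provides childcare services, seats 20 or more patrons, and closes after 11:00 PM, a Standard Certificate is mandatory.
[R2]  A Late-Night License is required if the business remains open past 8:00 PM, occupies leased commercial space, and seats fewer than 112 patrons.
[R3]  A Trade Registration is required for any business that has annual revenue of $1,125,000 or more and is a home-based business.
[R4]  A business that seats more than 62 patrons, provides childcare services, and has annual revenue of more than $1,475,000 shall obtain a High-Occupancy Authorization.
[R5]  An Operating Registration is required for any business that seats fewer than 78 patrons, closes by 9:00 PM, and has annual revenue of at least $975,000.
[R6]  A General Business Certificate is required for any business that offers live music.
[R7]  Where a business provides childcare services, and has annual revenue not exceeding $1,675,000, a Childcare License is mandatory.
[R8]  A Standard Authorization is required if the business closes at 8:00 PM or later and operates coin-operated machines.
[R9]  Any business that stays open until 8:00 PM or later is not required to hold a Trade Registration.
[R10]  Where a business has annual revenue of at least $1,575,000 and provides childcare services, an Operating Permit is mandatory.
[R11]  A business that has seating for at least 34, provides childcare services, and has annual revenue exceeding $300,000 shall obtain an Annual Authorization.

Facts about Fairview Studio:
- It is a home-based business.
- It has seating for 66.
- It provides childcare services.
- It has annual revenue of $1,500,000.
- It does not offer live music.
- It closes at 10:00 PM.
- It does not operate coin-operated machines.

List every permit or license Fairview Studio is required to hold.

[R1] provides childcare services; seating 66 ≥ 20; closes 10:00 PM, at/before 11:00 PM → Standard Certificate not required.
[R2] closes 10:00 PM, after 8:00 PM; is a home-based business (not: occupies leased commercial space); seating 66 < 112 → Late-Night License not required.
[R3] revenue $1,500,000 ≥ $1,125,000; is a home-based business → Trade Registration required.
[R4] seating 66 > 62; provides childcare services; revenue $1,500,000 > $1,475,000 → High-Occupancy Authorization required.
[R5] seating 66 < 78; closes 10:00 PM, after 9:00 PM; revenue $1,500,000 ≥ $975,000 → Operating Registration not required.
[R6] does not offer live music → General Business Certificate not required.
[R7] provides childcare services; revenue $1,500,000 ≤ $1,675,000 → Childcare License required.
[R8] closes 10:00 PM, after 8:00 PM; does not operate coin-operated machines → Standard Authorization not required.
[R9] closes 10:00 PM, after 8:00 PM → exempt from Trade Registration.
[R10] revenue $1,500,000 < $1,575,000; provides childcare services → Operating Permit not required.
[R11] seating 66 ≥ 34; provides childcare services; revenue $1,500,000 > $300,000 → Annual Authorization required.

Annual Authorization, Childcare License, High-Occupancy Authorization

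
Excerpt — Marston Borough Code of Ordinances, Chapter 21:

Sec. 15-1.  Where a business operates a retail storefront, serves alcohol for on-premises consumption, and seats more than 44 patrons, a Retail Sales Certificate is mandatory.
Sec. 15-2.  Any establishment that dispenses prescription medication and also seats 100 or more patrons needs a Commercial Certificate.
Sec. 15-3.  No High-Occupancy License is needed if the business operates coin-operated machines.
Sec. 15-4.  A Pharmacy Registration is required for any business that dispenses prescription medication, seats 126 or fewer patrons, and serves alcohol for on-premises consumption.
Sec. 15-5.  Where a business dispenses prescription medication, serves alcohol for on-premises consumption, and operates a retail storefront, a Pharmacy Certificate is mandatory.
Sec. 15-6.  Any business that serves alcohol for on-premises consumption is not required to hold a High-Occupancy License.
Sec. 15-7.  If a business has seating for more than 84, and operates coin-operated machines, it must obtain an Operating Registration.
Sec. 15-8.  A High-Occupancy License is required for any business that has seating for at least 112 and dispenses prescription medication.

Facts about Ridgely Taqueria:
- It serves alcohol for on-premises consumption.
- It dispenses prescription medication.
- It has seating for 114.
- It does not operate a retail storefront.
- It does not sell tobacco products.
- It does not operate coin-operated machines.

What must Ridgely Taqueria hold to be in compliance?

Sec. 15-1. does not operate a retail storefront; serves alcohol for on-premises consumption; seating 114 > 44 → Retail Sales Certificate not required.
Sec. 15-2. dispenses prescription medication; seating 114 ≥ 100 → Commercial Certificate required.
Sec. 15-3. does not operate coin-operated machines → High-Occupancy License exemption does not apply.
Sec. 15-4. dispenses prescription medication; seating 114 ≤ 126; serves alcohol for on-premises consumption → Pharmacy Registration required.
Sec. 15-5. dispenses prescription medication; serves alcohol for on-premises consumption; does not operate a retail storefront → Pharmacy Certificate not required.
Sec. 15-6. serves alcohol for on-premises consumption → exempt from High-Occupancy License.
Sec. 15-7. seating 114 > 84; does not operate coin-operated machines → Operating Registration not required.
Sec. 15-8. seating 114 ≥ 112; dispenses prescription medication → High-Occupancy License required.

Commercial Certificate, Pharmacy Registration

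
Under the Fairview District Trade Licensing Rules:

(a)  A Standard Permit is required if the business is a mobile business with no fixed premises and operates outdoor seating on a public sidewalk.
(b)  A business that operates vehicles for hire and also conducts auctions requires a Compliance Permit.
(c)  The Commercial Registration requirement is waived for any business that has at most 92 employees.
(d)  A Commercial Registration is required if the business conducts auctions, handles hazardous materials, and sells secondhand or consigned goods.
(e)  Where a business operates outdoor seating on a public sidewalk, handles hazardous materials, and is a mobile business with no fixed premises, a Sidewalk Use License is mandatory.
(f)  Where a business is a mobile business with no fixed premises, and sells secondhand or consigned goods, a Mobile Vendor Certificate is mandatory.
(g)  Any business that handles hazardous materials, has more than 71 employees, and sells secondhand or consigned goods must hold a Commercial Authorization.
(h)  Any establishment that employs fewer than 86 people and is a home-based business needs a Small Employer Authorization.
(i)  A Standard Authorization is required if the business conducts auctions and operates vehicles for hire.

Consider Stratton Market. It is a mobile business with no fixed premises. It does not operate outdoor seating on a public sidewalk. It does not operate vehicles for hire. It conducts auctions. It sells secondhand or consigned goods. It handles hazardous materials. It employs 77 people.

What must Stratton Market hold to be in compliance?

(a) is a mobile business with no fixed premises; does not operate outdoor seating on a public sidewalk → Standard Permit not required.
(b) does not operate vehicles for hire; conducts auctions → Compliance Permit not required.
(c) employees 77 ≤ 92 → exempt from Commercial Registration.
(d) conducts auctions; handles hazardous materials; sells secondhand or consigned goods → Commercial Registration required.
(e) does not operate outdoor seating on a public sidewalk; handles hazardous materials; is a mobile business with no fixed premises → Sidewalk Use License not required.
(f) is a mobile business with no fixed premises; sells secondhand or consigned goods → Mobile Vendor Certificate required.
(g) handles hazardous materials; employees 77 > 71; sells secondhand or consigned goods → Commercial Authorization required.
(h) employees 77 < 86; is a mobile business with no fixed premises (not: is a home-based business) → Small Employer Authorization not required.
(i) conducts auctions; does not operate vehicles for hire → Standard Authorization not required.

Commercial Authorization, Mobile Vendor Certificate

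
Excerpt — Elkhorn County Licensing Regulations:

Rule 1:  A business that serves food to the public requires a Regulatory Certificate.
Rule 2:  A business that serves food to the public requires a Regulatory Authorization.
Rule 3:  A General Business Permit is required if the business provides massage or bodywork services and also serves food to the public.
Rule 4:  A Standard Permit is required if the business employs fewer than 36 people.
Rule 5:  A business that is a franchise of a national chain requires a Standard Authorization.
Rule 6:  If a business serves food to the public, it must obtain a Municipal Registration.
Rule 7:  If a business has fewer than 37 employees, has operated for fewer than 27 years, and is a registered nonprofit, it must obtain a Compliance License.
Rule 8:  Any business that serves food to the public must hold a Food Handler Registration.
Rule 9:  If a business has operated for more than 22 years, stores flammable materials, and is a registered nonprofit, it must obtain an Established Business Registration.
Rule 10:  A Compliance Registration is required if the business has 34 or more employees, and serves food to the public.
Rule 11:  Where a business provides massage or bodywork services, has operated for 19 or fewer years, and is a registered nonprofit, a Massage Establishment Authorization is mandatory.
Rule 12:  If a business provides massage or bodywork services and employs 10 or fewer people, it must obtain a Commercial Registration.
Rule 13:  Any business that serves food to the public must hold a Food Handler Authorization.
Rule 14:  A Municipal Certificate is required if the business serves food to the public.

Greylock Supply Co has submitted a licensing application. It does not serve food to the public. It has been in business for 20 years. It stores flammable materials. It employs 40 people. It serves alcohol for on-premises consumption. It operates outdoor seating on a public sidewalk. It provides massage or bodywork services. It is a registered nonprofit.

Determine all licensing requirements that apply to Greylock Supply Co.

None

Rule 1: does not serve food to the public → Regulatory Certificate not required.
Rule 2: does not serve food to the public → Regulatory Authorization not required.
Rule 3: provides massage or bodywork services; does not serve food to the public → General Business Permit not required.
Rule 4: employees 40 ≥ 36 → Standard Permit not required.
Rule 5: is a registered nonprofit (not: is a franchise of a national chain) → Standard Authorization not required.
Rule 6: does not serve food to the public → Municipal Registration not required.
Rule 7: employees 40 ≥ 37; years in business 20 < 27; is a registered nonprofit → Compliance License not required.
Rule 8: does not serve food to the public → Food Handler Registration not required.
Rule 9: years in business 20 ≤ 22; stores flammable materials; is a registered nonprofit → Established Business Registration not required.
Rule 10: employees 40 ≥ 34; does not serve food to the public → Compliance Registration not required.
Rule 11: provides massage or bodywork services; years in business 20 > 19; is a registered nonprofit → Massage Establishment Authorization not required.
Rule 12: provides massage or bodywork services; employees 40 > 10 → Commercial Registration not required.
Rule 13: does not serve food to the public → Food Handler Authorization not required.
Rule 14: does not serve food to the public → Municipal Certificate not required.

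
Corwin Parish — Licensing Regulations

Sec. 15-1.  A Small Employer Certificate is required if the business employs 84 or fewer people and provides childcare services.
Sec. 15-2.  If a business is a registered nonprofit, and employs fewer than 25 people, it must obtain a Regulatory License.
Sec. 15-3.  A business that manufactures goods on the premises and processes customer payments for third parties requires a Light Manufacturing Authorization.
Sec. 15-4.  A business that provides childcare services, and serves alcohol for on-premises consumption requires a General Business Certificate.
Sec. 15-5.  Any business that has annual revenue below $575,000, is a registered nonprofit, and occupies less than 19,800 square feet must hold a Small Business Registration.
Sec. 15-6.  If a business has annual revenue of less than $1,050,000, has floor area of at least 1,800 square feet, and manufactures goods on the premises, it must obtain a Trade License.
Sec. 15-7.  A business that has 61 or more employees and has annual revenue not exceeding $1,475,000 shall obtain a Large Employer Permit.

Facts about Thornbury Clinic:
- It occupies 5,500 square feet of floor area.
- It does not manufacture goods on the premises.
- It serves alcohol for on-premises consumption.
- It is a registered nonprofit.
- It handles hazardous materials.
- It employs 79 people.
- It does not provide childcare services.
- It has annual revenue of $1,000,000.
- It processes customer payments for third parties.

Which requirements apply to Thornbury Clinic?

Large Employer Permit

Sec. 15-1. employees 79 ≤ 84; does not provide childcare services → Small Employer Certificate not required.
Sec. 15-2. is a registered nonprofit; employees 79 ≥ 25 → Regulatory License not required.
Sec. 15-3. does not manufacture goods on the premises; processes customer payments for third parties → Light Manufacturing Authorization not required.
Sec. 15-4. does not provide childcare services; serves alcohol for on-premises consumption → General Business Certificate not required.
Sec. 15-5. revenue $1,000,000 ≥ $575,000; is a registered nonprofit; floor area 5,500 square feet < 19,800 square feet → Small Business Registration not required.
Sec. 15-6. revenue $1,000,000 < $1,050,000; floor area 5,500 square feet ≥ 1,800 square feet; does not manufacture goods on the premises → Trade License not required.
Sec. 15-7. employees 79 ≥ 61; revenue $1,000,000 ≤ $1,475,000 → Large Employer Permit required.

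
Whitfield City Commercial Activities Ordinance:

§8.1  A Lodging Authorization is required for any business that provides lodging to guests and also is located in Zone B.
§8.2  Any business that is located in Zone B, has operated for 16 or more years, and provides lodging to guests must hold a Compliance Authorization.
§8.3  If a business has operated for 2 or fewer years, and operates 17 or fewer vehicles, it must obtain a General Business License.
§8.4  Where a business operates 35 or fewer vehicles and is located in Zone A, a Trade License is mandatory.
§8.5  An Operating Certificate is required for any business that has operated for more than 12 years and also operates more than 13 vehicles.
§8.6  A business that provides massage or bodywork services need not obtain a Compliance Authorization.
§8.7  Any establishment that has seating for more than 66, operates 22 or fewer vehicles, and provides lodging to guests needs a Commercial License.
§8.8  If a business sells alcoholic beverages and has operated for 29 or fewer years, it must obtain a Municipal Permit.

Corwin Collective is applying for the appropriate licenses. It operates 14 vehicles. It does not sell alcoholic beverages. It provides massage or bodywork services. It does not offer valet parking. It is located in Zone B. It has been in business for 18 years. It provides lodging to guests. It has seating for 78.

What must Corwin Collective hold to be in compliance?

Commercial License, Lodging Authorization, Operating Certificate

§8.1 provides lodging to guests; is located in Zone B → Lodging Authorization required.
§8.2 is located in Zone B; years in business 18 ≥ 16; provides lodging to guests → Compliance Authorization required.
§8.3 years in business 18 > 2; vehicles 14 ≤ 17 → General Business License not required.
§8.4 vehicles 14 ≤ 35; is located in Zone B (not: is located in Zone A) → Trade License not required.
§8.5 years in business 18 > 12; vehicles 14 > 13 → Operating Certificate required.
§8.6 provides massage or bodywork services → exempt from Compliance Authorization.
§8.7 seating 78 > 66; vehicles 14 ≤ 22; provides lodging to guests → Commercial License required.
§8.8 does not sell alcoholic beverages; years in business 18 ≤ 29 → Municipal Permit not required.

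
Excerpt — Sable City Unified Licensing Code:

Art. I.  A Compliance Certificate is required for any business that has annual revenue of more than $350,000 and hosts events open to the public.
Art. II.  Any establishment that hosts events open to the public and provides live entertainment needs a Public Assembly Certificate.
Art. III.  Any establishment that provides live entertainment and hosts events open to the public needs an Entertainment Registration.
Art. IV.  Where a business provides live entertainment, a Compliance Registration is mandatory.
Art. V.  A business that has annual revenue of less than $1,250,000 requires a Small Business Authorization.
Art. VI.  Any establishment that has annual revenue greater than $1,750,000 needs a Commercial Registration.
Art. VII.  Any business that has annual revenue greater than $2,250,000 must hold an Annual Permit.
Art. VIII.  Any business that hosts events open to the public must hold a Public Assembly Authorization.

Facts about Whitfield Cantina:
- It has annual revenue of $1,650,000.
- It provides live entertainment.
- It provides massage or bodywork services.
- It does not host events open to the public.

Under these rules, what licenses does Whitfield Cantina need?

Compliance Registration

Art. I. revenue $1,650,000 > $350,000; does not host events open to the public → Compliance Certificate not required.
Art. II. does not host events open to the public; provides live entertainment → Public Assembly Certificate not required.
Art. III. provides live entertainment; does not host events open to the public → Entertainment Registration not required.
Art. IV. provides live entertainment → Compliance Registration required.
Art. V. revenue $1,650,000 ≥ $1,250,000 → Small Business Authorization not required.
Art. VI. revenue $1,650,000 ≤ $1,750,000 → Commercial Registration not required.
Art. VII. revenue $1,650,000 ≤ $2,250,000 → Annual Permit not required.
Art. VIII. does not host events open to the public → Public Assembly Authorization not required.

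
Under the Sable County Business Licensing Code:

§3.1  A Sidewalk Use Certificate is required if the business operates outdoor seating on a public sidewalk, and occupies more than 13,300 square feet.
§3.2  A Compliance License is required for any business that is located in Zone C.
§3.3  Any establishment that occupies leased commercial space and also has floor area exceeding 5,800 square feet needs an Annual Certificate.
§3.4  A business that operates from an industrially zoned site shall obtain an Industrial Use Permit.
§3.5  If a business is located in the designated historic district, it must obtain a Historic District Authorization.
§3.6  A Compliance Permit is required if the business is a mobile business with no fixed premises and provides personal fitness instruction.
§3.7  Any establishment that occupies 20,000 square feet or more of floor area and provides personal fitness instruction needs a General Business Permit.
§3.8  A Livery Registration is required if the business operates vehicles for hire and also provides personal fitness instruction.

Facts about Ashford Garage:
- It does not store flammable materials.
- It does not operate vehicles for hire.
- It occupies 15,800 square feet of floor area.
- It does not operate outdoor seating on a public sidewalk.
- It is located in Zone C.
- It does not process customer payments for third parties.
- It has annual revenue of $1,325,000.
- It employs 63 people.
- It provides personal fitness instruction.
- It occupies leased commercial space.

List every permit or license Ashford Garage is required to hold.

§3.1 does not operate outdoor seating on a public sidewalk; floor area 15,800 square feet > 13,300 square feet → Sidewalk Use Certificate not required.
§3.2 is located in Zone C → Compliance License required.
§3.3 occupies leased commercial space; floor area 15,800 square feet > 5,800 square feet → Annual Certificate required.
§3.4 occupies leased commercial space (not: operates from an industrially zoned site) → Industrial Use Permit not required.
§3.5 is located in Zone C (not: is located in the designated historic district) → Historic District Authorization not required.
§3.6 occupies leased commercial space (not: is a mobile business with no fixed premises); provides personal fitness instruction → Compliance Permit not required.
§3.7 floor area 15,800 square feet < 20,000 square feet; provides personal fitness instruction → General Business Permit not required.
§3.8 does not operate vehicles for hire; provides personal fitness instruction → Livery Registration not required.

Annual Certificate, Compliance License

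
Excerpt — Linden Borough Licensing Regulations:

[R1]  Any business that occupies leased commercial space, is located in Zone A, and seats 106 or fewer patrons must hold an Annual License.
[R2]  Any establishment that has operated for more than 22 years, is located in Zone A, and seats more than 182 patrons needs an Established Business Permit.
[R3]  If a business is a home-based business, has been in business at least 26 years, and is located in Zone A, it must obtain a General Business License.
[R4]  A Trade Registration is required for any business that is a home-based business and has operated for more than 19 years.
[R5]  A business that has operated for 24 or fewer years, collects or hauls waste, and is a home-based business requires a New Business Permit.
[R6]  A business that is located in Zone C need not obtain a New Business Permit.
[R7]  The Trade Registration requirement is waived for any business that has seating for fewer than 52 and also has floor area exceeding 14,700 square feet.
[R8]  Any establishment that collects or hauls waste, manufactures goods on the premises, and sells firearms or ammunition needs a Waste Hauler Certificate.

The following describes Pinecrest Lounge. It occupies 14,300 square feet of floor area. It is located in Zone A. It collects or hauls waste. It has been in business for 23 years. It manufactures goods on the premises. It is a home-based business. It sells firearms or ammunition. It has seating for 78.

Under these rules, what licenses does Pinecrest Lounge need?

New Business Permit, Trade Registration, Waste Hauler Certificate

[R1] is a home-based business (not: occupies leased commercial space); is located in Zone A; seating 78 ≤ 106 → Annual License not required.
[R2] years in business 23 > 22; is located in Zone A; seating 78 ≤ 182 → Established Business Permit not required.
[R3] is a home-based business; years in business 23 < 26; is located in Zone A → General Business License not required.
[R4] is a home-based business; years in business 23 > 19 → Trade Registration required.
[R5] years in business 23 ≤ 24; collects or hauls waste; is a home-based business → New Business Permit required.
[R6] is located in Zone A (not: is located in Zone C) → New Business Permit exemption does not apply.
[R7] seating 78 ≥ 52; floor area 14,300 square feet ≤ 14,700 square feet → Trade Registration exemption does not apply.
[R8] collects or hauls waste; manufactures goods on the premises; sells firearms or ammunition → Waste Hauler Certificate required.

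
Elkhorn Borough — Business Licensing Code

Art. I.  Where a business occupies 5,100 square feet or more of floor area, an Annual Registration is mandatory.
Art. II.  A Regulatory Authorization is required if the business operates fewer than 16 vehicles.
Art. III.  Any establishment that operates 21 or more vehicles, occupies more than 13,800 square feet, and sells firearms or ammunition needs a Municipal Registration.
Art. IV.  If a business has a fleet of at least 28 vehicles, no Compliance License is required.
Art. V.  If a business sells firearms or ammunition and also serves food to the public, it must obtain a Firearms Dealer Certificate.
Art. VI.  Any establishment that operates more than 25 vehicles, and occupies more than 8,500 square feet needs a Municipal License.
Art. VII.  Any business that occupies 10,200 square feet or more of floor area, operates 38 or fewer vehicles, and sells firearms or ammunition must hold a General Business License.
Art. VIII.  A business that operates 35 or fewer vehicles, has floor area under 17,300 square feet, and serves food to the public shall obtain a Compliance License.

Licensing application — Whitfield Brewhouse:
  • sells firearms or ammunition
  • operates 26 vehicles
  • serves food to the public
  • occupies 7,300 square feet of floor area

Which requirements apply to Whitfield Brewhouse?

Annual Registration, Compliance License, Firearms Dealer Certificate

Art. I. floor area 7,300 square feet ≥ 5,100 square feet → Annual Registration required.
Art. II. vehicles 26 ≥ 16 → Regulatory Authorization not required.
Art. III. vehicles 26 ≥ 21; floor area 7,300 square feet ≤ 13,800 square feet; sells firearms or ammunition → Municipal Registration not required.
Art. IV. vehicles 26 < 28 → Compliance License exemption does not apply.
Art. V. sells firearms or ammunition; serves food to the public → Firearms Dealer Certificate required.
Art. VI. vehicles 26 > 25; floor area 7,300 square feet ≤ 8,500 square feet → Municipal License not required.
Art. VII. floor area 7,300 square feet < 10,200 square feet; vehicles 26 ≤ 38; sells firearms or ammunition → General Business License not required.
Art. VIII. vehicles 26 ≤ 35; floor area 7,300 square feet < 17,300 square feet; serves food to the public → Compliance License required.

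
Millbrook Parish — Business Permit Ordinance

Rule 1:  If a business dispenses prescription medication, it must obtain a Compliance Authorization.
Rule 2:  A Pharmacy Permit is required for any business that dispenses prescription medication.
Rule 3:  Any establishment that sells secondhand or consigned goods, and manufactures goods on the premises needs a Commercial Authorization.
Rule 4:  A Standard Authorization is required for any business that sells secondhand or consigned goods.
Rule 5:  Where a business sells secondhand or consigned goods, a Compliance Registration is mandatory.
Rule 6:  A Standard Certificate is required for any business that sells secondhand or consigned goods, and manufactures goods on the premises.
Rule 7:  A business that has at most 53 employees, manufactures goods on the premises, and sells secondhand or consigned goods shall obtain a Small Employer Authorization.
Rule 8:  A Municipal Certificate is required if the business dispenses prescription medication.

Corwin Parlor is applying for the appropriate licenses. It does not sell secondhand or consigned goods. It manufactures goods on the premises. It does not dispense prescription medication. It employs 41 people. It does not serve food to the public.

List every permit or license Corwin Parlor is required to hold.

Rule 1: does not dispense prescription medication → Compliance Authorization not required.
Rule 2: does not dispense prescription medication → Pharmacy Permit not required.
Rule 3: does not sell secondhand or consigned goods; manufactures goods on the premises → Commercial Authorization not required.
Rule 4: does not sell secondhand or consigned goods → Standard Authorization not required.
Rule 5: does not sell secondhand or consigned goods → Compliance Registration not required.
Rule 6: does not sell secondhand or consigned goods; manufactures goods on the premises → Standard Certificate not required.
Rule 7: employees 41 ≤ 53; manufactures goods on the premises; does not sell secondhand or consigned goods → Small Employer Authorization not required.
Rule 8: does not dispense prescription medication → Municipal Certificate not required.

None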